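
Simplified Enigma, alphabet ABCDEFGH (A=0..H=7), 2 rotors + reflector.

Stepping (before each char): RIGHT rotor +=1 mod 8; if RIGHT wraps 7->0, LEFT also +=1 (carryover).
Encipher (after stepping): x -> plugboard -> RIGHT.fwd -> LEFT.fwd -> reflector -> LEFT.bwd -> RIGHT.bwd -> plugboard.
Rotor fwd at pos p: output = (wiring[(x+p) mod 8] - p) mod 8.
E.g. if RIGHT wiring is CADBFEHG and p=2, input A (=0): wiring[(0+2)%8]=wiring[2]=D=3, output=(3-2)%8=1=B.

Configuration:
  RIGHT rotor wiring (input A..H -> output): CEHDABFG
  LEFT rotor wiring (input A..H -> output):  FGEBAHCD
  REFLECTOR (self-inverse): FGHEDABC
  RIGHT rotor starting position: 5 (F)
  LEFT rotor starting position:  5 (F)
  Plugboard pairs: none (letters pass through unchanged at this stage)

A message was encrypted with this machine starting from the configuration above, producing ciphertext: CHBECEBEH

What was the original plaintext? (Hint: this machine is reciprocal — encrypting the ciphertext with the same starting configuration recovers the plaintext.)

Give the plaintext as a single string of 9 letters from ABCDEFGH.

Answer: GACGHGFAE

Derivation:
Char 1 ('C'): step: R->6, L=5; C->plug->C->R->E->L->B->refl->G->L'->C->R'->G->plug->G
Char 2 ('H'): step: R->7, L=5; H->plug->H->R->G->L->E->refl->D->L'->H->R'->A->plug->A
Char 3 ('B'): step: R->0, L->6 (L advanced); B->plug->B->R->E->L->G->refl->B->L'->H->R'->C->plug->C
Char 4 ('E'): step: R->1, L=6; E->plug->E->R->A->L->E->refl->D->L'->F->R'->G->plug->G
Char 5 ('C'): step: R->2, L=6; C->plug->C->R->G->L->C->refl->H->L'->C->R'->H->plug->H
Char 6 ('E'): step: R->3, L=6; E->plug->E->R->D->L->A->refl->F->L'->B->R'->G->plug->G
Char 7 ('B'): step: R->4, L=6; B->plug->B->R->F->L->D->refl->E->L'->A->R'->F->plug->F
Char 8 ('E'): step: R->5, L=6; E->plug->E->R->H->L->B->refl->G->L'->E->R'->A->plug->A
Char 9 ('H'): step: R->6, L=6; H->plug->H->R->D->L->A->refl->F->L'->B->R'->E->plug->E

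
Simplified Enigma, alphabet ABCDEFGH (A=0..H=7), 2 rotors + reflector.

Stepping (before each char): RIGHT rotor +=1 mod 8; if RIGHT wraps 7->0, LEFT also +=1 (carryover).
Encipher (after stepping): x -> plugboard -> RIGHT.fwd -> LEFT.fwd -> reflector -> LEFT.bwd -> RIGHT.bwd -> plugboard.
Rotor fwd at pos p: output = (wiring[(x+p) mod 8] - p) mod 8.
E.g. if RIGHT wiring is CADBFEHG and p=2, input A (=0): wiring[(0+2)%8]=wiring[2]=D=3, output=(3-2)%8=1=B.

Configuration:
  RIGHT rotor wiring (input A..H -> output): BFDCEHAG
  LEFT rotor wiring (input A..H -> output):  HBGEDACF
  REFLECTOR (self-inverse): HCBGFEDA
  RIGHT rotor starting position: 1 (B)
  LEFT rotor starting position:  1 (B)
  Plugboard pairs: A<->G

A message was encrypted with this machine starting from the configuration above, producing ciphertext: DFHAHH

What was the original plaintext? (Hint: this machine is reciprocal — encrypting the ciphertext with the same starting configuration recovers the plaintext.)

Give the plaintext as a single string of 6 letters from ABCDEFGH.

Char 1 ('D'): step: R->2, L=1; D->plug->D->R->F->L->B->refl->C->L'->D->R'->H->plug->H
Char 2 ('F'): step: R->3, L=1; F->plug->F->R->G->L->E->refl->F->L'->B->R'->B->plug->B
Char 3 ('H'): step: R->4, L=1; H->plug->H->R->G->L->E->refl->F->L'->B->R'->F->plug->F
Char 4 ('A'): step: R->5, L=1; A->plug->G->R->F->L->B->refl->C->L'->D->R'->B->plug->B
Char 5 ('H'): step: R->6, L=1; H->plug->H->R->B->L->F->refl->E->L'->G->R'->G->plug->A
Char 6 ('H'): step: R->7, L=1; H->plug->H->R->B->L->F->refl->E->L'->G->R'->C->plug->C

Answer: HBFBAC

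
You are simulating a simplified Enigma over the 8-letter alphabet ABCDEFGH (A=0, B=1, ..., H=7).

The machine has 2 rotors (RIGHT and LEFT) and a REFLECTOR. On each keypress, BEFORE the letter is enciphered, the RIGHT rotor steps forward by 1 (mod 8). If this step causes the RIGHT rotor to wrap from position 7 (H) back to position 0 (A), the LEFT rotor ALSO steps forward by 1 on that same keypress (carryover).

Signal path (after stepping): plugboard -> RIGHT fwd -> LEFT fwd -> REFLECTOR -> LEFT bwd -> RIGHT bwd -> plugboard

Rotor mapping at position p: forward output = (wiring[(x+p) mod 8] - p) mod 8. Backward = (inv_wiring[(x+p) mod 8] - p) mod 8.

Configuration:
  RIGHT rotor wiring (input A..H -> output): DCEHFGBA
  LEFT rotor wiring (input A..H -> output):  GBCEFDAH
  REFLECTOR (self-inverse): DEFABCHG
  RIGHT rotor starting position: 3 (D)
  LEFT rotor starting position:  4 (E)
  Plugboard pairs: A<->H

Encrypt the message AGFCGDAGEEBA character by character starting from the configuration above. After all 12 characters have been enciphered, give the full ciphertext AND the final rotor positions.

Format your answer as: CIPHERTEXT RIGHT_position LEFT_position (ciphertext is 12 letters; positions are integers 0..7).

Char 1 ('A'): step: R->4, L=4; A->plug->H->R->D->L->D->refl->A->L'->H->R'->E->plug->E
Char 2 ('G'): step: R->5, L=4; G->plug->G->R->C->L->E->refl->B->L'->A->R'->H->plug->A
Char 3 ('F'): step: R->6, L=4; F->plug->F->R->B->L->H->refl->G->L'->G->R'->E->plug->E
Char 4 ('C'): step: R->7, L=4; C->plug->C->R->D->L->D->refl->A->L'->H->R'->G->plug->G
Char 5 ('G'): step: R->0, L->5 (L advanced); G->plug->G->R->B->L->D->refl->A->L'->H->R'->D->plug->D
Char 6 ('D'): step: R->1, L=5; D->plug->D->R->E->L->E->refl->B->L'->D->R'->B->plug->B
Char 7 ('A'): step: R->2, L=5; A->plug->H->R->A->L->G->refl->H->L'->G->R'->F->plug->F
Char 8 ('G'): step: R->3, L=5; G->plug->G->R->H->L->A->refl->D->L'->B->R'->H->plug->A
Char 9 ('E'): step: R->4, L=5; E->plug->E->R->H->L->A->refl->D->L'->B->R'->A->plug->H
Char 10 ('E'): step: R->5, L=5; E->plug->E->R->F->L->F->refl->C->L'->C->R'->G->plug->G
Char 11 ('B'): step: R->6, L=5; B->plug->B->R->C->L->C->refl->F->L'->F->R'->C->plug->C
Char 12 ('A'): step: R->7, L=5; A->plug->H->R->C->L->C->refl->F->L'->F->R'->D->plug->D
Final: ciphertext=EAEGDBFAHGCD, RIGHT=7, LEFT=5

Answer: EAEGDBFAHGCD 7 5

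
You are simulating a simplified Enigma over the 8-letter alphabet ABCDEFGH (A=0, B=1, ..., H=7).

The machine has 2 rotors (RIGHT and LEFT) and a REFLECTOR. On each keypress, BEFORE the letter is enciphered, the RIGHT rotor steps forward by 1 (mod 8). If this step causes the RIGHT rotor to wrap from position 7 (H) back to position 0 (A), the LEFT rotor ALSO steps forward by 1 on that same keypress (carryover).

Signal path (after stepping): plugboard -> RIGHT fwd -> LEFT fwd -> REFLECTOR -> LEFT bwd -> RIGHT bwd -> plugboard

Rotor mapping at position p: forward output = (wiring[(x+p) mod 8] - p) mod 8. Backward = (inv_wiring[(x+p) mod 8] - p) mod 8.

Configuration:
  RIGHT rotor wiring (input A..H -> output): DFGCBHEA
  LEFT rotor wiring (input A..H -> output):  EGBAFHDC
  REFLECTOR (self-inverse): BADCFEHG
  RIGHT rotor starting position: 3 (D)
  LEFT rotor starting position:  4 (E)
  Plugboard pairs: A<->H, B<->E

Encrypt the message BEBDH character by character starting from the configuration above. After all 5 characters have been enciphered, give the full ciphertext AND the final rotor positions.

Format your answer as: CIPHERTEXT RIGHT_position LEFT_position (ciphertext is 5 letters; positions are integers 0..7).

Answer: ADFCB 0 5

Derivation:
Char 1 ('B'): step: R->4, L=4; B->plug->E->R->H->L->E->refl->F->L'->G->R'->H->plug->A
Char 2 ('E'): step: R->5, L=4; E->plug->B->R->H->L->E->refl->F->L'->G->R'->D->plug->D
Char 3 ('B'): step: R->6, L=4; B->plug->E->R->A->L->B->refl->A->L'->E->R'->F->plug->F
Char 4 ('D'): step: R->7, L=4; D->plug->D->R->H->L->E->refl->F->L'->G->R'->C->plug->C
Char 5 ('H'): step: R->0, L->5 (L advanced); H->plug->A->R->D->L->H->refl->G->L'->B->R'->E->plug->B
Final: ciphertext=ADFCB, RIGHT=0, LEFT=5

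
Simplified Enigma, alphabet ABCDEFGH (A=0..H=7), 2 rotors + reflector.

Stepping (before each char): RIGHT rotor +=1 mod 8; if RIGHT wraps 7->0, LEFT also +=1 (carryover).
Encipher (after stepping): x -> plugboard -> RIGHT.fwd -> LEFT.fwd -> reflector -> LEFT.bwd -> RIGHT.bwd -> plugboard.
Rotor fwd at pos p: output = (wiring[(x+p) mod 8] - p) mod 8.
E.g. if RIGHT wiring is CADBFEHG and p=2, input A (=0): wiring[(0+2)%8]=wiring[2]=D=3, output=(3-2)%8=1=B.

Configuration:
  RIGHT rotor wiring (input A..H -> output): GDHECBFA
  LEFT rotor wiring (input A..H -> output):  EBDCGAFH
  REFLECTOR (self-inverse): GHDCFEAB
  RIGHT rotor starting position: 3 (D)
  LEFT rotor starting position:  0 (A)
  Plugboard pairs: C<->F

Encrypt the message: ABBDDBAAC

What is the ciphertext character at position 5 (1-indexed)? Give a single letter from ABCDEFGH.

Char 1 ('A'): step: R->4, L=0; A->plug->A->R->G->L->F->refl->E->L'->A->R'->H->plug->H
Char 2 ('B'): step: R->5, L=0; B->plug->B->R->A->L->E->refl->F->L'->G->R'->E->plug->E
Char 3 ('B'): step: R->6, L=0; B->plug->B->R->C->L->D->refl->C->L'->D->R'->H->plug->H
Char 4 ('D'): step: R->7, L=0; D->plug->D->R->A->L->E->refl->F->L'->G->R'->H->plug->H
Char 5 ('D'): step: R->0, L->1 (L advanced); D->plug->D->R->E->L->H->refl->B->L'->C->R'->E->plug->E

E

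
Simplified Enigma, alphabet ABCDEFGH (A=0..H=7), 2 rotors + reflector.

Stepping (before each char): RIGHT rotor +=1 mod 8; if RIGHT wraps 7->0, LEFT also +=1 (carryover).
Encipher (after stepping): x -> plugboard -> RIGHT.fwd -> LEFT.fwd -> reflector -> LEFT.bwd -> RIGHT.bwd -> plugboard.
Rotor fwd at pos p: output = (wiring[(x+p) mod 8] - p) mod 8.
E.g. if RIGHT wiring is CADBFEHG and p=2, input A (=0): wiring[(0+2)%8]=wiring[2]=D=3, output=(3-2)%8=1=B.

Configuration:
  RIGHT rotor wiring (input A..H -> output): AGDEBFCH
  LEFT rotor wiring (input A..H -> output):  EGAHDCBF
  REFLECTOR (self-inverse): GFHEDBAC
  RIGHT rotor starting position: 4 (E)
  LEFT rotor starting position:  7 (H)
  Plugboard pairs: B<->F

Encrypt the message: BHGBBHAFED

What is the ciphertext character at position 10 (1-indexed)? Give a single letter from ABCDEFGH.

Char 1 ('B'): step: R->5, L=7; B->plug->F->R->G->L->D->refl->E->L'->F->R'->B->plug->F
Char 2 ('H'): step: R->6, L=7; H->plug->H->R->H->L->C->refl->H->L'->C->R'->C->plug->C
Char 3 ('G'): step: R->7, L=7; G->plug->G->R->G->L->D->refl->E->L'->F->R'->E->plug->E
Char 4 ('B'): step: R->0, L->0 (L advanced); B->plug->F->R->F->L->C->refl->H->L'->D->R'->C->plug->C
Char 5 ('B'): step: R->1, L=0; B->plug->F->R->B->L->G->refl->A->L'->C->R'->B->plug->F
Char 6 ('H'): step: R->2, L=0; H->plug->H->R->E->L->D->refl->E->L'->A->R'->E->plug->E
Char 7 ('A'): step: R->3, L=0; A->plug->A->R->B->L->G->refl->A->L'->C->R'->C->plug->C
Char 8 ('F'): step: R->4, L=0; F->plug->B->R->B->L->G->refl->A->L'->C->R'->F->plug->B
Char 9 ('E'): step: R->5, L=0; E->plug->E->R->B->L->G->refl->A->L'->C->R'->C->plug->C
Char 10 ('D'): step: R->6, L=0; D->plug->D->R->A->L->E->refl->D->L'->E->R'->A->plug->A

A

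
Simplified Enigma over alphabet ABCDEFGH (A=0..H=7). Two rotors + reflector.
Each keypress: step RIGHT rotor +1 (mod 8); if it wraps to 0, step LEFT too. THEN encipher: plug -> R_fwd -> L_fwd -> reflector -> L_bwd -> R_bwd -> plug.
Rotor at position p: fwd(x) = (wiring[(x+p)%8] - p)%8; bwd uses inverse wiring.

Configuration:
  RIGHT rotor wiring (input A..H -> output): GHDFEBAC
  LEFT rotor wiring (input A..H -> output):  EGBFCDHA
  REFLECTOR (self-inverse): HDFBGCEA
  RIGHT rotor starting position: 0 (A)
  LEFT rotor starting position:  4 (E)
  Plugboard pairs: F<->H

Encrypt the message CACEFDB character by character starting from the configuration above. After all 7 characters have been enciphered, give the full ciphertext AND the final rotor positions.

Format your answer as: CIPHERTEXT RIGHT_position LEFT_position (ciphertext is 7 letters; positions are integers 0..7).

Char 1 ('C'): step: R->1, L=4; C->plug->C->R->E->L->A->refl->H->L'->B->R'->G->plug->G
Char 2 ('A'): step: R->2, L=4; A->plug->A->R->B->L->H->refl->A->L'->E->R'->G->plug->G
Char 3 ('C'): step: R->3, L=4; C->plug->C->R->G->L->F->refl->C->L'->F->R'->D->plug->D
Char 4 ('E'): step: R->4, L=4; E->plug->E->R->C->L->D->refl->B->L'->H->R'->G->plug->G
Char 5 ('F'): step: R->5, L=4; F->plug->H->R->H->L->B->refl->D->L'->C->R'->E->plug->E
Char 6 ('D'): step: R->6, L=4; D->plug->D->R->B->L->H->refl->A->L'->E->R'->B->plug->B
Char 7 ('B'): step: R->7, L=4; B->plug->B->R->H->L->B->refl->D->L'->C->R'->G->plug->G
Final: ciphertext=GGDGEBG, RIGHT=7, LEFT=4

Answer: GGDGEBG 7 4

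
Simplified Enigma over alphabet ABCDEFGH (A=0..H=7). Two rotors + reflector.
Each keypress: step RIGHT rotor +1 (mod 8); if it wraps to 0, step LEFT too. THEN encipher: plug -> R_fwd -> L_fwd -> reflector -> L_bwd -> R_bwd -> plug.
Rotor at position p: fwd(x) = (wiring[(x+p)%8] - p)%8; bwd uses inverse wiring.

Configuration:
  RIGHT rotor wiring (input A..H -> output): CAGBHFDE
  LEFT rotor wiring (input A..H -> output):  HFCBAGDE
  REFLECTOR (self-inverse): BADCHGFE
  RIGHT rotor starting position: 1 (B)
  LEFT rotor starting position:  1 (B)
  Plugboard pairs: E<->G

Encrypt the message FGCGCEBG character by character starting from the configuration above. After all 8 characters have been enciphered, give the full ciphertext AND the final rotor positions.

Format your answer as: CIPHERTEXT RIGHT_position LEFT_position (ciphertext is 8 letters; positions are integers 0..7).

Answer: GCFAHAHC 1 2

Derivation:
Char 1 ('F'): step: R->2, L=1; F->plug->F->R->C->L->A->refl->B->L'->B->R'->E->plug->G
Char 2 ('G'): step: R->3, L=1; G->plug->E->R->B->L->B->refl->A->L'->C->R'->C->plug->C
Char 3 ('C'): step: R->4, L=1; C->plug->C->R->H->L->G->refl->F->L'->E->R'->F->plug->F
Char 4 ('G'): step: R->5, L=1; G->plug->E->R->D->L->H->refl->E->L'->A->R'->A->plug->A
Char 5 ('C'): step: R->6, L=1; C->plug->C->R->E->L->F->refl->G->L'->H->R'->H->plug->H
Char 6 ('E'): step: R->7, L=1; E->plug->G->R->G->L->D->refl->C->L'->F->R'->A->plug->A
Char 7 ('B'): step: R->0, L->2 (L advanced); B->plug->B->R->A->L->A->refl->B->L'->E->R'->H->plug->H
Char 8 ('G'): step: R->1, L=2; G->plug->E->R->E->L->B->refl->A->L'->A->R'->C->plug->C
Final: ciphertext=GCFAHAHC, RIGHT=1, LEFT=2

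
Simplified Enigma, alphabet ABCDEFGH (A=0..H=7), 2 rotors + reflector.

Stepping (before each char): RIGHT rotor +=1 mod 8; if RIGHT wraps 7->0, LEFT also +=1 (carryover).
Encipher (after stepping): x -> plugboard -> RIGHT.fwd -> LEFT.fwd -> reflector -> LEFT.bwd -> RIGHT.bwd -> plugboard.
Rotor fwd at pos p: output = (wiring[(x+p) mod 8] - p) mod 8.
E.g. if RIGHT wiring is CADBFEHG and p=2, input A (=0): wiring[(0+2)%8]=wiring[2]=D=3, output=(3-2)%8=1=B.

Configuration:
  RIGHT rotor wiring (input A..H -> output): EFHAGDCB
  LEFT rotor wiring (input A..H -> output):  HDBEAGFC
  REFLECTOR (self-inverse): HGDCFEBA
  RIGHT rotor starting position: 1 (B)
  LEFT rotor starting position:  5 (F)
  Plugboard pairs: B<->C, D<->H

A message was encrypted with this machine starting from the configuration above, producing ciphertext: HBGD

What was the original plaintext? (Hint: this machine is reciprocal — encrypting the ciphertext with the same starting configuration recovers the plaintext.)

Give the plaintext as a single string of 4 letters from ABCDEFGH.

Char 1 ('H'): step: R->2, L=5; H->plug->D->R->B->L->A->refl->H->L'->G->R'->B->plug->C
Char 2 ('B'): step: R->3, L=5; B->plug->C->R->A->L->B->refl->G->L'->E->R'->H->plug->D
Char 3 ('G'): step: R->4, L=5; G->plug->G->R->D->L->C->refl->D->L'->H->R'->B->plug->C
Char 4 ('D'): step: R->5, L=5; D->plug->H->R->B->L->A->refl->H->L'->G->R'->A->plug->A

Answer: CDCA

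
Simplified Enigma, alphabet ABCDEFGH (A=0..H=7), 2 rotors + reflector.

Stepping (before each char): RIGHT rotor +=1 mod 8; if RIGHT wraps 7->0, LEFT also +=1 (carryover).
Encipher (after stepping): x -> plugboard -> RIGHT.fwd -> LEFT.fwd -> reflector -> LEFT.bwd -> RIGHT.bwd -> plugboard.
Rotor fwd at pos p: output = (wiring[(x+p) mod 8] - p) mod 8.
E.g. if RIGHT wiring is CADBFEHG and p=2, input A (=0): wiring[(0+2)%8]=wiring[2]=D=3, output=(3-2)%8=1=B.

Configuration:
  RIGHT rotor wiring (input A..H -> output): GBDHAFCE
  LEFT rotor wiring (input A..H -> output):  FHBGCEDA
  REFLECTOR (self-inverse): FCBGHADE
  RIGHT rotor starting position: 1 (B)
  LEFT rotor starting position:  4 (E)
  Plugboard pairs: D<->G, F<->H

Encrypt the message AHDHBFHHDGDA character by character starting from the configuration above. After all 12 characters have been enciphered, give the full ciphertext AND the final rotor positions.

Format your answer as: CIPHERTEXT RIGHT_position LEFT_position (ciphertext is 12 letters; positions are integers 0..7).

Answer: CCAGHCEBCHFB 5 5

Derivation:
Char 1 ('A'): step: R->2, L=4; A->plug->A->R->B->L->A->refl->F->L'->G->R'->C->plug->C
Char 2 ('H'): step: R->3, L=4; H->plug->F->R->D->L->E->refl->H->L'->C->R'->C->plug->C
Char 3 ('D'): step: R->4, L=4; D->plug->G->R->H->L->C->refl->B->L'->E->R'->A->plug->A
Char 4 ('H'): step: R->5, L=4; H->plug->F->R->G->L->F->refl->A->L'->B->R'->D->plug->G
Char 5 ('B'): step: R->6, L=4; B->plug->B->R->G->L->F->refl->A->L'->B->R'->F->plug->H
Char 6 ('F'): step: R->7, L=4; F->plug->H->R->D->L->E->refl->H->L'->C->R'->C->plug->C
Char 7 ('H'): step: R->0, L->5 (L advanced); H->plug->F->R->F->L->E->refl->H->L'->A->R'->E->plug->E
Char 8 ('H'): step: R->1, L=5; H->plug->F->R->B->L->G->refl->D->L'->C->R'->B->plug->B
Char 9 ('D'): step: R->2, L=5; D->plug->G->R->E->L->C->refl->B->L'->G->R'->C->plug->C
Char 10 ('G'): step: R->3, L=5; G->plug->D->R->H->L->F->refl->A->L'->D->R'->F->plug->H
Char 11 ('D'): step: R->4, L=5; D->plug->G->R->H->L->F->refl->A->L'->D->R'->H->plug->F
Char 12 ('A'): step: R->5, L=5; A->plug->A->R->A->L->H->refl->E->L'->F->R'->B->plug->B
Final: ciphertext=CCAGHCEBCHFB, RIGHT=5, LEFT=5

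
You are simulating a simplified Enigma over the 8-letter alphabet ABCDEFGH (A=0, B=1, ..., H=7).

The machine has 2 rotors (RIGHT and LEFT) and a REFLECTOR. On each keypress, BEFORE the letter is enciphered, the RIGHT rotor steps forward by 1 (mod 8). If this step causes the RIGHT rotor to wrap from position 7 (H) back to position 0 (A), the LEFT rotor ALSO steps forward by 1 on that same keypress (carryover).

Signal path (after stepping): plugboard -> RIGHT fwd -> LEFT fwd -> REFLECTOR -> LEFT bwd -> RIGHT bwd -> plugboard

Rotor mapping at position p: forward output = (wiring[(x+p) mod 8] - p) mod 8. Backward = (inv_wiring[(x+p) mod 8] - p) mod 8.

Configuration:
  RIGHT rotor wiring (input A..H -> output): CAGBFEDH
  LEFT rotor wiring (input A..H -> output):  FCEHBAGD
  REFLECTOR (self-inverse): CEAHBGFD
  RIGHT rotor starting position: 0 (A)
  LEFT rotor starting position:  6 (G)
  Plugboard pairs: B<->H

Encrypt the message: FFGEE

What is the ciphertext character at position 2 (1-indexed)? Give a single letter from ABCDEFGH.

Char 1 ('F'): step: R->1, L=6; F->plug->F->R->C->L->H->refl->D->L'->G->R'->G->plug->G
Char 2 ('F'): step: R->2, L=6; F->plug->F->R->F->L->B->refl->E->L'->D->R'->C->plug->C

C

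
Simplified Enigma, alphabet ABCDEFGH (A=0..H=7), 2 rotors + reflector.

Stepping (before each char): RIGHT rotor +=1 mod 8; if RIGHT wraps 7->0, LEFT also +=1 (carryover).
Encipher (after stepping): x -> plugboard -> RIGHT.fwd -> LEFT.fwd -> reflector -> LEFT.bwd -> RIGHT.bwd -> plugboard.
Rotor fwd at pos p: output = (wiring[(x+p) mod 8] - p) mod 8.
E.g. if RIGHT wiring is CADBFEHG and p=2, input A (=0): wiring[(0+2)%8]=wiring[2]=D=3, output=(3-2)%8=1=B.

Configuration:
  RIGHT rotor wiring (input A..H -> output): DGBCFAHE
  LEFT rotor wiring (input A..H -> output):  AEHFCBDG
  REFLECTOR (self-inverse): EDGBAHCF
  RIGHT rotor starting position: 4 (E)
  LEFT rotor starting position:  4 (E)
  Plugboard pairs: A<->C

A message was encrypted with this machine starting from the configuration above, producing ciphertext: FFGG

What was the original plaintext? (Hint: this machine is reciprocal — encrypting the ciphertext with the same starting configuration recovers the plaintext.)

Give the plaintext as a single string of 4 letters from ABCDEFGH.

Char 1 ('F'): step: R->5, L=4; F->plug->F->R->E->L->E->refl->A->L'->F->R'->G->plug->G
Char 2 ('F'): step: R->6, L=4; F->plug->F->R->E->L->E->refl->A->L'->F->R'->C->plug->A
Char 3 ('G'): step: R->7, L=4; G->plug->G->R->B->L->F->refl->H->L'->C->R'->D->plug->D
Char 4 ('G'): step: R->0, L->5 (L advanced); G->plug->G->R->H->L->F->refl->H->L'->E->R'->H->plug->H

Answer: GADH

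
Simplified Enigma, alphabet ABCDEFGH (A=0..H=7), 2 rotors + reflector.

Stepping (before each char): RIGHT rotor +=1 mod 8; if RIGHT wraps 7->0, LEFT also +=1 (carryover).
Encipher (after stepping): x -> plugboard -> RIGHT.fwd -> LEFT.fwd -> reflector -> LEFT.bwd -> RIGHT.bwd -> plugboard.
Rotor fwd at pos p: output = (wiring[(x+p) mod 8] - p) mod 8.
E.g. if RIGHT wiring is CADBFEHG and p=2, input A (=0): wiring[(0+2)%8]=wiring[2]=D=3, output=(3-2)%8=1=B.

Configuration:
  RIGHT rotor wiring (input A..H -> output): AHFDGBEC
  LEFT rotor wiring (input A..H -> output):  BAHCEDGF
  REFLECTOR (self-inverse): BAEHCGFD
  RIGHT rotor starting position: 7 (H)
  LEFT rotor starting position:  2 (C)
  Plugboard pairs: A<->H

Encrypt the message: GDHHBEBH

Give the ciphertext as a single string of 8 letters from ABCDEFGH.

Char 1 ('G'): step: R->0, L->3 (L advanced); G->plug->G->R->E->L->C->refl->E->L'->H->R'->B->plug->B
Char 2 ('D'): step: R->1, L=3; D->plug->D->R->F->L->G->refl->F->L'->G->R'->A->plug->H
Char 3 ('H'): step: R->2, L=3; H->plug->A->R->D->L->D->refl->H->L'->A->R'->F->plug->F
Char 4 ('H'): step: R->3, L=3; H->plug->A->R->A->L->H->refl->D->L'->D->R'->B->plug->B
Char 5 ('B'): step: R->4, L=3; B->plug->B->R->F->L->G->refl->F->L'->G->R'->D->plug->D
Char 6 ('E'): step: R->5, L=3; E->plug->E->R->C->L->A->refl->B->L'->B->R'->H->plug->A
Char 7 ('B'): step: R->6, L=3; B->plug->B->R->E->L->C->refl->E->L'->H->R'->E->plug->E
Char 8 ('H'): step: R->7, L=3; H->plug->A->R->D->L->D->refl->H->L'->A->R'->C->plug->C

Answer: BHFBDAEC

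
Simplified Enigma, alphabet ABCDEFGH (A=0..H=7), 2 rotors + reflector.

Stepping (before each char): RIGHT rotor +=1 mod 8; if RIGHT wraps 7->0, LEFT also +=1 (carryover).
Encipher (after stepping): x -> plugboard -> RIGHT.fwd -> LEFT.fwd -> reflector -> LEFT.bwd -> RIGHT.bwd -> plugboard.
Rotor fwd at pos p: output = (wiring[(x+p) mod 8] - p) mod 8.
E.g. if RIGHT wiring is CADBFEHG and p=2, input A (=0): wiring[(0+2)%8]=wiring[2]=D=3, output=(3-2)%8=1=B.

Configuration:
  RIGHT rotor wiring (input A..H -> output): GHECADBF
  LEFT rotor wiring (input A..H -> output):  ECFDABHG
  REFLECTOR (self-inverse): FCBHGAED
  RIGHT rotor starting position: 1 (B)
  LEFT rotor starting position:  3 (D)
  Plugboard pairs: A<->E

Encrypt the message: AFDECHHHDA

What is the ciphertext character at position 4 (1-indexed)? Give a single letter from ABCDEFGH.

Char 1 ('A'): step: R->2, L=3; A->plug->E->R->H->L->C->refl->B->L'->F->R'->H->plug->H
Char 2 ('F'): step: R->3, L=3; F->plug->F->R->D->L->E->refl->G->L'->C->R'->E->plug->A
Char 3 ('D'): step: R->4, L=3; D->plug->D->R->B->L->F->refl->A->L'->A->R'->G->plug->G
Char 4 ('E'): step: R->5, L=3; E->plug->A->R->G->L->H->refl->D->L'->E->R'->B->plug->B

B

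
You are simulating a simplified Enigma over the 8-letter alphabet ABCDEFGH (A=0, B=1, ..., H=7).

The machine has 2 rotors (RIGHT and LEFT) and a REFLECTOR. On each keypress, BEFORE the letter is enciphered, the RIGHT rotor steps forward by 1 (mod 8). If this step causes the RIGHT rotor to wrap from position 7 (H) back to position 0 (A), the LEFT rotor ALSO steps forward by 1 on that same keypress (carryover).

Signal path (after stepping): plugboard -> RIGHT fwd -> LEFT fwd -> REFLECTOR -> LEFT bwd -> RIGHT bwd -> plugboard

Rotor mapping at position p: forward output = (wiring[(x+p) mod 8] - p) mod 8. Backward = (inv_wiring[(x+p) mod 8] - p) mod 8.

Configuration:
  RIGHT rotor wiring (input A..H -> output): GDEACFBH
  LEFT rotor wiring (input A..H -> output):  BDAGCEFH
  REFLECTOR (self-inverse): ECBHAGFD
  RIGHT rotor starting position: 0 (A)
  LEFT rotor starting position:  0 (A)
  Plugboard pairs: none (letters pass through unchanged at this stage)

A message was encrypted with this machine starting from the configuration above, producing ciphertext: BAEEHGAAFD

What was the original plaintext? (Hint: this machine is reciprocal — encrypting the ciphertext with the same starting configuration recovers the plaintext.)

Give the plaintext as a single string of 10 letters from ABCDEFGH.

Char 1 ('B'): step: R->1, L=0; B->plug->B->R->D->L->G->refl->F->L'->G->R'->G->plug->G
Char 2 ('A'): step: R->2, L=0; A->plug->A->R->C->L->A->refl->E->L'->F->R'->F->plug->F
Char 3 ('E'): step: R->3, L=0; E->plug->E->R->E->L->C->refl->B->L'->A->R'->G->plug->G
Char 4 ('E'): step: R->4, L=0; E->plug->E->R->C->L->A->refl->E->L'->F->R'->C->plug->C
Char 5 ('H'): step: R->5, L=0; H->plug->H->R->F->L->E->refl->A->L'->C->R'->C->plug->C
Char 6 ('G'): step: R->6, L=0; G->plug->G->R->E->L->C->refl->B->L'->A->R'->C->plug->C
Char 7 ('A'): step: R->7, L=0; A->plug->A->R->A->L->B->refl->C->L'->E->R'->C->plug->C
Char 8 ('A'): step: R->0, L->1 (L advanced); A->plug->A->R->G->L->G->refl->F->L'->C->R'->E->plug->E
Char 9 ('F'): step: R->1, L=1; F->plug->F->R->A->L->C->refl->B->L'->D->R'->B->plug->B
Char 10 ('D'): step: R->2, L=1; D->plug->D->R->D->L->B->refl->C->L'->A->R'->C->plug->C

Answer: GFGCCCCEBC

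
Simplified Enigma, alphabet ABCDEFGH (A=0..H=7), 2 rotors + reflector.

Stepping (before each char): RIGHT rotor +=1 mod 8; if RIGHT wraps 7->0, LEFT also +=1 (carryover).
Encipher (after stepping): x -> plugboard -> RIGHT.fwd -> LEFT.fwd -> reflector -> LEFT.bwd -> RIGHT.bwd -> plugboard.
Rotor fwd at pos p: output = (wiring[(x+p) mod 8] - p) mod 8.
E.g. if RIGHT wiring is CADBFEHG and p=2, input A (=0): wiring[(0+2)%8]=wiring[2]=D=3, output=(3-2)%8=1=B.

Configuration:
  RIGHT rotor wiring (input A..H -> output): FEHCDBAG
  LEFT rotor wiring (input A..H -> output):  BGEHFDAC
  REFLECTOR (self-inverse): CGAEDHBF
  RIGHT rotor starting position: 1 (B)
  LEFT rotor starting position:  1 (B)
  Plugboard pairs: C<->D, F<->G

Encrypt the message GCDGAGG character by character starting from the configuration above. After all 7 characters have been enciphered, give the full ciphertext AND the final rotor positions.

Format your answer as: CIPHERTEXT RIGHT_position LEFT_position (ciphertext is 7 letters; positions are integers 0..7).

Char 1 ('G'): step: R->2, L=1; G->plug->F->R->E->L->C->refl->A->L'->H->R'->D->plug->C
Char 2 ('C'): step: R->3, L=1; C->plug->D->R->F->L->H->refl->F->L'->A->R'->B->plug->B
Char 3 ('D'): step: R->4, L=1; D->plug->C->R->E->L->C->refl->A->L'->H->R'->A->plug->A
Char 4 ('G'): step: R->5, L=1; G->plug->F->R->C->L->G->refl->B->L'->G->R'->H->plug->H
Char 5 ('A'): step: R->6, L=1; A->plug->A->R->C->L->G->refl->B->L'->G->R'->D->plug->C
Char 6 ('G'): step: R->7, L=1; G->plug->F->R->E->L->C->refl->A->L'->H->R'->A->plug->A
Char 7 ('G'): step: R->0, L->2 (L advanced); G->plug->F->R->B->L->F->refl->H->L'->G->R'->H->plug->H
Final: ciphertext=CBAHCAH, RIGHT=0, LEFT=2

Answer: CBAHCAH 0 2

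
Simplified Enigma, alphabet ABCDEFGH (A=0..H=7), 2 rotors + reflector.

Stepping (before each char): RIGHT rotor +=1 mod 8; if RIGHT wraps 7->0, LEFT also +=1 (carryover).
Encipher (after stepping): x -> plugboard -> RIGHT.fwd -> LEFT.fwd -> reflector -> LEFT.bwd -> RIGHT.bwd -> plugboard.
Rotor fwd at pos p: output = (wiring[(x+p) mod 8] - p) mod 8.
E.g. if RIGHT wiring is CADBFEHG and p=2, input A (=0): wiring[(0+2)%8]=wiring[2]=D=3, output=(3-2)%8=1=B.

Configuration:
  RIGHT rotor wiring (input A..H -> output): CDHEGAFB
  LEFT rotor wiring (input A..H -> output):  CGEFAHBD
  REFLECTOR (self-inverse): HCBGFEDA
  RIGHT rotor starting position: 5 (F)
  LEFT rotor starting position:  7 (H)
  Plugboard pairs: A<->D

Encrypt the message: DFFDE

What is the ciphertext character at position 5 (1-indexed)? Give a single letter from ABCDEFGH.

Char 1 ('D'): step: R->6, L=7; D->plug->A->R->H->L->C->refl->B->L'->F->R'->D->plug->A
Char 2 ('F'): step: R->7, L=7; F->plug->F->R->H->L->C->refl->B->L'->F->R'->E->plug->E
Char 3 ('F'): step: R->0, L->0 (L advanced); F->plug->F->R->A->L->C->refl->B->L'->G->R'->E->plug->E
Char 4 ('D'): step: R->1, L=0; D->plug->A->R->C->L->E->refl->F->L'->D->R'->C->plug->C
Char 5 ('E'): step: R->2, L=0; E->plug->E->R->D->L->F->refl->E->L'->C->R'->B->plug->B

B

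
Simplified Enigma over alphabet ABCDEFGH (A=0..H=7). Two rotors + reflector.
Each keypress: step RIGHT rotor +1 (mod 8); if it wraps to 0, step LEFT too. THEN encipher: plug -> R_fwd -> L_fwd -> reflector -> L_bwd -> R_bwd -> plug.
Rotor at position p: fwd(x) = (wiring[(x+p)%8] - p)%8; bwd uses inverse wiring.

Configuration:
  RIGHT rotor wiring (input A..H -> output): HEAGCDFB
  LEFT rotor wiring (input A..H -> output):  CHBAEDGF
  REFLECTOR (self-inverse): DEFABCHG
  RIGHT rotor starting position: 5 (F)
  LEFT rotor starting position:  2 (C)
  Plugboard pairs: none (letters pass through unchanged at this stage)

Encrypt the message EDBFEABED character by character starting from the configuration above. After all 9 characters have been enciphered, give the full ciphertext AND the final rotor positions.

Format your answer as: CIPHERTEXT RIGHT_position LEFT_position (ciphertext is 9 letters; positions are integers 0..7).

Answer: ABCGHDDHC 6 3

Derivation:
Char 1 ('E'): step: R->6, L=2; E->plug->E->R->C->L->C->refl->F->L'->H->R'->A->plug->A
Char 2 ('D'): step: R->7, L=2; D->plug->D->R->B->L->G->refl->H->L'->A->R'->B->plug->B
Char 3 ('B'): step: R->0, L->3 (L advanced); B->plug->B->R->E->L->C->refl->F->L'->A->R'->C->plug->C
Char 4 ('F'): step: R->1, L=3; F->plug->F->R->E->L->C->refl->F->L'->A->R'->G->plug->G
Char 5 ('E'): step: R->2, L=3; E->plug->E->R->D->L->D->refl->A->L'->C->R'->H->plug->H
Char 6 ('A'): step: R->3, L=3; A->plug->A->R->D->L->D->refl->A->L'->C->R'->D->plug->D
Char 7 ('B'): step: R->4, L=3; B->plug->B->R->H->L->G->refl->H->L'->F->R'->D->plug->D
Char 8 ('E'): step: R->5, L=3; E->plug->E->R->H->L->G->refl->H->L'->F->R'->H->plug->H
Char 9 ('D'): step: R->6, L=3; D->plug->D->R->G->L->E->refl->B->L'->B->R'->C->plug->C
Final: ciphertext=ABCGHDDHC, RIGHT=6, LEFT=3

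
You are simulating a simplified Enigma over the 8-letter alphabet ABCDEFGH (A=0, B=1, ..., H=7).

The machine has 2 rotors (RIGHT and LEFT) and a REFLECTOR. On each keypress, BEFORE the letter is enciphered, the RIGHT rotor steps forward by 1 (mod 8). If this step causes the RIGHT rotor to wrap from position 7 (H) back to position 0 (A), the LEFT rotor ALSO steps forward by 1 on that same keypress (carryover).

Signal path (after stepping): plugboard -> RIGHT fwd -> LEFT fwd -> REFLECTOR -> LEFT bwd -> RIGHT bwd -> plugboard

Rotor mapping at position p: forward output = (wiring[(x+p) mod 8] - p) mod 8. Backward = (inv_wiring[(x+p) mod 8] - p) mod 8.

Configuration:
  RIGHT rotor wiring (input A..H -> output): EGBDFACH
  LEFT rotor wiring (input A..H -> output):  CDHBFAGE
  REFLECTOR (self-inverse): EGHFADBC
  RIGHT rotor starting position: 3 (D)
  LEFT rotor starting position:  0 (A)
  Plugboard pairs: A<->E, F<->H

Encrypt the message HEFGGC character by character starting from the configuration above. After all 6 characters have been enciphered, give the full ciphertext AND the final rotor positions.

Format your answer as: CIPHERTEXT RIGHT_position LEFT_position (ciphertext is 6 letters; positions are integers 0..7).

Answer: AGDADF 1 1

Derivation:
Char 1 ('H'): step: R->4, L=0; H->plug->F->R->C->L->H->refl->C->L'->A->R'->E->plug->A
Char 2 ('E'): step: R->5, L=0; E->plug->A->R->D->L->B->refl->G->L'->G->R'->G->plug->G
Char 3 ('F'): step: R->6, L=0; F->plug->H->R->C->L->H->refl->C->L'->A->R'->D->plug->D
Char 4 ('G'): step: R->7, L=0; G->plug->G->R->B->L->D->refl->F->L'->E->R'->E->plug->A
Char 5 ('G'): step: R->0, L->1 (L advanced); G->plug->G->R->C->L->A->refl->E->L'->D->R'->D->plug->D
Char 6 ('C'): step: R->1, L=1; C->plug->C->R->C->L->A->refl->E->L'->D->R'->H->plug->F
Final: ciphertext=AGDADF, RIGHT=1, LEFT=1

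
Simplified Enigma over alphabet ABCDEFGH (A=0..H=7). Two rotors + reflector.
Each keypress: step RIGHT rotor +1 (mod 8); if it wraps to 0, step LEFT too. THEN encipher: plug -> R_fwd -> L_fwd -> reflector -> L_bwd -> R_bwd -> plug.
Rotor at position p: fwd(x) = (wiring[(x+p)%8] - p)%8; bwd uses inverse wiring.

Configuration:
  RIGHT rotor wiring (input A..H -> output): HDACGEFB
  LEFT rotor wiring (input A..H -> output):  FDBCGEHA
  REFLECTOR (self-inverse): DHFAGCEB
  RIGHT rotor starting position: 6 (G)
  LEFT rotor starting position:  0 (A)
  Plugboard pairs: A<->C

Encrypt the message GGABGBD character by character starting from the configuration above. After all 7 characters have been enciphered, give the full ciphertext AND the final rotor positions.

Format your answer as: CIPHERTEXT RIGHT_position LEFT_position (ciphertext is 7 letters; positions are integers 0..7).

Answer: ACFEBEE 5 1

Derivation:
Char 1 ('G'): step: R->7, L=0; G->plug->G->R->F->L->E->refl->G->L'->E->R'->C->plug->A
Char 2 ('G'): step: R->0, L->1 (L advanced); G->plug->G->R->F->L->G->refl->E->L'->H->R'->A->plug->C
Char 3 ('A'): step: R->1, L=1; A->plug->C->R->B->L->A->refl->D->L'->E->R'->F->plug->F
Char 4 ('B'): step: R->2, L=1; B->plug->B->R->A->L->C->refl->F->L'->D->R'->E->plug->E
Char 5 ('G'): step: R->3, L=1; G->plug->G->R->A->L->C->refl->F->L'->D->R'->B->plug->B
Char 6 ('B'): step: R->4, L=1; B->plug->B->R->A->L->C->refl->F->L'->D->R'->E->plug->E
Char 7 ('D'): step: R->5, L=1; D->plug->D->R->C->L->B->refl->H->L'->G->R'->E->plug->E
Final: ciphertext=ACFEBEE, RIGHT=5, LEFT=1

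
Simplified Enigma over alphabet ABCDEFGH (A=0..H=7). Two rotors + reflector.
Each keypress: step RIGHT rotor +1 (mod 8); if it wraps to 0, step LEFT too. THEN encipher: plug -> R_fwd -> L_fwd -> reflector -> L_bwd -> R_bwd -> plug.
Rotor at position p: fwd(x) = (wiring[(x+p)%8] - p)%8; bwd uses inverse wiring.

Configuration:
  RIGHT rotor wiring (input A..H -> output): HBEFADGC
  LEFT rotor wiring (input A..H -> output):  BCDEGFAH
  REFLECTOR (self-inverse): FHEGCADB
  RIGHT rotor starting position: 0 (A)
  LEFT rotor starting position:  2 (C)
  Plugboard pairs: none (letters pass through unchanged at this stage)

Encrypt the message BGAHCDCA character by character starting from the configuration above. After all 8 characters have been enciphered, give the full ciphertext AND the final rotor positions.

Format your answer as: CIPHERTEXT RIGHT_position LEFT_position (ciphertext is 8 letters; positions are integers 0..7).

Char 1 ('B'): step: R->1, L=2; B->plug->B->R->D->L->D->refl->G->L'->E->R'->C->plug->C
Char 2 ('G'): step: R->2, L=2; G->plug->G->R->F->L->F->refl->A->L'->H->R'->H->plug->H
Char 3 ('A'): step: R->3, L=2; A->plug->A->R->C->L->E->refl->C->L'->B->R'->H->plug->H
Char 4 ('H'): step: R->4, L=2; H->plug->H->R->B->L->C->refl->E->L'->C->R'->C->plug->C
Char 5 ('C'): step: R->5, L=2; C->plug->C->R->F->L->F->refl->A->L'->H->R'->F->plug->F
Char 6 ('D'): step: R->6, L=2; D->plug->D->R->D->L->D->refl->G->L'->E->R'->B->plug->B
Char 7 ('C'): step: R->7, L=2; C->plug->C->R->C->L->E->refl->C->L'->B->R'->F->plug->F
Char 8 ('A'): step: R->0, L->3 (L advanced); A->plug->A->R->H->L->A->refl->F->L'->D->R'->F->plug->F
Final: ciphertext=CHHCFBFF, RIGHT=0, LEFT=3

Answer: CHHCFBFF 0 3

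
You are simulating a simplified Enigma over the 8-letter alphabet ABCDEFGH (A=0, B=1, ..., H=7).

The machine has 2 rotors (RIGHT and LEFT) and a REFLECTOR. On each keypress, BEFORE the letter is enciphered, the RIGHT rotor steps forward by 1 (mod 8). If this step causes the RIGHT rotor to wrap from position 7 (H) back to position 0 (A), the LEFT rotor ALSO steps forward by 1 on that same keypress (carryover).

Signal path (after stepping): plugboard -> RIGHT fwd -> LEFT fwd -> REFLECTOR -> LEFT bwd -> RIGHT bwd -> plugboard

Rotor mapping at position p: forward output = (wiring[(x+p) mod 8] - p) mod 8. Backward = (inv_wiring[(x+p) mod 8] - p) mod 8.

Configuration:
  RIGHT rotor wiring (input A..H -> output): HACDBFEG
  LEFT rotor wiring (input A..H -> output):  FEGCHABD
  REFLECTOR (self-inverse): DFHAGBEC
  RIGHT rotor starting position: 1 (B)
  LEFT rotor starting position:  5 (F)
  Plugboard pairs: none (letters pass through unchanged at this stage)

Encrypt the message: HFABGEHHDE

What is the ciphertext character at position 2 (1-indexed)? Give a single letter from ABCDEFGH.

Char 1 ('H'): step: R->2, L=5; H->plug->H->R->G->L->F->refl->B->L'->F->R'->G->plug->G
Char 2 ('F'): step: R->3, L=5; F->plug->F->R->E->L->H->refl->C->L'->H->R'->H->plug->H

H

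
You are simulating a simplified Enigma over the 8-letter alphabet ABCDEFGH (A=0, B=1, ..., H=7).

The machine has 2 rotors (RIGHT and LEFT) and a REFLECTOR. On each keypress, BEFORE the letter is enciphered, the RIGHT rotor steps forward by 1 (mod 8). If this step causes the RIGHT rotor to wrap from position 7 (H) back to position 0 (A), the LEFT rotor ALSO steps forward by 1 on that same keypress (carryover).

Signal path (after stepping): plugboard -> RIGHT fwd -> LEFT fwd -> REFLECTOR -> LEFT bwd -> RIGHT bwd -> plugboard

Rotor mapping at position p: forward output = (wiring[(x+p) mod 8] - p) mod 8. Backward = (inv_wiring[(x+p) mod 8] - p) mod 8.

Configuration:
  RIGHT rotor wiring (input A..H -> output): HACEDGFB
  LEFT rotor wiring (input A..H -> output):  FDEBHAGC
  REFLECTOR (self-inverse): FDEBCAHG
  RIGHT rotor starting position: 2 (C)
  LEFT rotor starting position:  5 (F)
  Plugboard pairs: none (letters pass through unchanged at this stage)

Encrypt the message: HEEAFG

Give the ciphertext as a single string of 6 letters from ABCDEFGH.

Answer: EBDFEF

Derivation:
Char 1 ('H'): step: R->3, L=5; H->plug->H->R->H->L->C->refl->E->L'->G->R'->E->plug->E
Char 2 ('E'): step: R->4, L=5; E->plug->E->R->D->L->A->refl->F->L'->C->R'->B->plug->B
Char 3 ('E'): step: R->5, L=5; E->plug->E->R->D->L->A->refl->F->L'->C->R'->D->plug->D
Char 4 ('A'): step: R->6, L=5; A->plug->A->R->H->L->C->refl->E->L'->G->R'->F->plug->F
Char 5 ('F'): step: R->7, L=5; F->plug->F->R->E->L->G->refl->H->L'->F->R'->E->plug->E
Char 6 ('G'): step: R->0, L->6 (L advanced); G->plug->G->R->F->L->D->refl->B->L'->G->R'->F->plug->F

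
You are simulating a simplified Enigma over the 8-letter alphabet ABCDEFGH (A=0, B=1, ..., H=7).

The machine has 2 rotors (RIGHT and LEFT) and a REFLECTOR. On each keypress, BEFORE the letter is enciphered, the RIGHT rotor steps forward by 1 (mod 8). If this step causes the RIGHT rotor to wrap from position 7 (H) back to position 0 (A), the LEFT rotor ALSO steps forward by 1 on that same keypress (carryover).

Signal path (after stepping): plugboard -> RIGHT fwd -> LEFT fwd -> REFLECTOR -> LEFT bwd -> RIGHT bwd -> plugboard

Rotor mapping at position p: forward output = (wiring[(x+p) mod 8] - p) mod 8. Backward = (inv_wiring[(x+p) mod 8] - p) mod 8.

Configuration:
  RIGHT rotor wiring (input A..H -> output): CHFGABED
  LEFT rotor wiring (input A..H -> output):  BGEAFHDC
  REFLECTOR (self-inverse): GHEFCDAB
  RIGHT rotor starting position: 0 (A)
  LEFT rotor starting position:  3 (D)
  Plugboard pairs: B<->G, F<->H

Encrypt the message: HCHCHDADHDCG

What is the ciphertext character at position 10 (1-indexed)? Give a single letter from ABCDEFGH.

Char 1 ('H'): step: R->1, L=3; H->plug->F->R->D->L->A->refl->G->L'->F->R'->C->plug->C
Char 2 ('C'): step: R->2, L=3; C->plug->C->R->G->L->D->refl->F->L'->A->R'->G->plug->B
Char 3 ('H'): step: R->3, L=3; H->plug->F->R->H->L->B->refl->H->L'->E->R'->G->plug->B
Char 4 ('C'): step: R->4, L=3; C->plug->C->R->A->L->F->refl->D->L'->G->R'->E->plug->E
Char 5 ('H'): step: R->5, L=3; H->plug->F->R->A->L->F->refl->D->L'->G->R'->C->plug->C
Char 6 ('D'): step: R->6, L=3; D->plug->D->R->B->L->C->refl->E->L'->C->R'->G->plug->B
Char 7 ('A'): step: R->7, L=3; A->plug->A->R->E->L->H->refl->B->L'->H->R'->E->plug->E
Char 8 ('D'): step: R->0, L->4 (L advanced); D->plug->D->R->G->L->A->refl->G->L'->D->R'->H->plug->F
Char 9 ('H'): step: R->1, L=4; H->plug->F->R->D->L->G->refl->A->L'->G->R'->A->plug->A
Char 10 ('D'): step: R->2, L=4; D->plug->D->R->H->L->E->refl->C->L'->F->R'->H->plug->F

F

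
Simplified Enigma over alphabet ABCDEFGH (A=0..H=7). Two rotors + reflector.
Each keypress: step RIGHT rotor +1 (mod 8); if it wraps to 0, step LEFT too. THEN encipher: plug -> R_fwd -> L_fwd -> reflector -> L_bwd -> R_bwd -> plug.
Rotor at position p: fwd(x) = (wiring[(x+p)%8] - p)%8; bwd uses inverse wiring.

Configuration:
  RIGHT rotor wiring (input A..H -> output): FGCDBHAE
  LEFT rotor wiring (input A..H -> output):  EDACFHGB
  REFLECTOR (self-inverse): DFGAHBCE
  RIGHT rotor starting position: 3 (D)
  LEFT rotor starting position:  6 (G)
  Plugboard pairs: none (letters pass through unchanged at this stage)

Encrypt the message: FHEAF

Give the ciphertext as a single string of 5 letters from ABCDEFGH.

Answer: CAABC

Derivation:
Char 1 ('F'): step: R->4, L=6; F->plug->F->R->C->L->G->refl->C->L'->E->R'->C->plug->C
Char 2 ('H'): step: R->5, L=6; H->plug->H->R->E->L->C->refl->G->L'->C->R'->A->plug->A
Char 3 ('E'): step: R->6, L=6; E->plug->E->R->E->L->C->refl->G->L'->C->R'->A->plug->A
Char 4 ('A'): step: R->7, L=6; A->plug->A->R->F->L->E->refl->H->L'->G->R'->B->plug->B
Char 5 ('F'): step: R->0, L->7 (L advanced); F->plug->F->R->H->L->H->refl->E->L'->C->R'->C->plug->C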